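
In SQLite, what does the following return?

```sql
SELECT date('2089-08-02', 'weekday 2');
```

2089-08-02

`weekday 2` advances to the next Tuesday; 2089-08-02 is already a Tuesday, so it stays at 2089-08-02.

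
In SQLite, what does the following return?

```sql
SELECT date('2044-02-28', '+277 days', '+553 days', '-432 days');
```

2045-04-01

Applying '+277 days' to 2044-02-28: counting 277 days forward gives 2044-12-01.
Applying '+553 days' to 2044-12-01: counting 553 days forward gives 2046-06-07.
Applying '-432 days' to 2046-06-07: counting 432 days back gives 2045-04-01.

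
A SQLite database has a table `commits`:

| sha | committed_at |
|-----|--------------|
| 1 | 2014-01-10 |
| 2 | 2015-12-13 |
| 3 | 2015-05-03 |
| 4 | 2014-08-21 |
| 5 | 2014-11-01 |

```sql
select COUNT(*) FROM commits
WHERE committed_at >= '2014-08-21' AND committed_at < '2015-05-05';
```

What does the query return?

Rows in [2014-08-21, 2015-05-05): 2015-05-03, 2014-08-21, 2014-11-01 → 3 rows.

3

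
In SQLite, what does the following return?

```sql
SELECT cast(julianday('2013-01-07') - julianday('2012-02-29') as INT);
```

0 days remain in February 2012 after the 29th (29 − 29).
Full months from March 2012 through December 2012 contribute their day counts.
Then 7 days into January 2013.
Total: 0 + 31 + 30 + 31 + 30 + 31 + 31 + 30 + 31 + 30 + 31 + 7 = 313.

313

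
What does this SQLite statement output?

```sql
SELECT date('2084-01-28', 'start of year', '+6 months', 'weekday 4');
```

2084-07-06

`start of year` rewinds 2084-01-28 to 2084-01-01.
Adding +6 months to 2084-01-01 gives 2084-07-01.
`weekday 4` advances to the next Thursday; 2084-07-01 is a Saturday, so it moves forward to 2084-07-06.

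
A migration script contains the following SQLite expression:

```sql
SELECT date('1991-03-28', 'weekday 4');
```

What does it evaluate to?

1991-03-28

`weekday 4` advances to the next Thursday; 1991-03-28 is already a Thursday, so it stays at 1991-03-28.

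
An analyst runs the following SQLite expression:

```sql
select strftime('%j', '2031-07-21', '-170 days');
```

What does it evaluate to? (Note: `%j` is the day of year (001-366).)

First apply '-170 days': 2031-07-21 → 2031-02-01.
Day-of-year for 2031-02-01: days since 2031-01-01 inclusive = 32, zero-padded to 032.

032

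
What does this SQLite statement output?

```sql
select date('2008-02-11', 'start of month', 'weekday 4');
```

2008-02-07

`start of month` rewinds 2008-02-11 to 2008-02-01.
`weekday 4` advances to the next Thursday; 2008-02-01 is a Friday, so it moves forward to 2008-02-07.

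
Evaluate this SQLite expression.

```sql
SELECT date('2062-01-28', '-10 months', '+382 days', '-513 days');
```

Adding -10 months to 2062-01-28 gives 2061-03-28.
Applying '+382 days' to 2061-03-28: counting 382 days forward gives 2062-04-14.
Applying '-513 days' to 2062-04-14: counting 513 days back gives 2060-11-17.

2060-11-17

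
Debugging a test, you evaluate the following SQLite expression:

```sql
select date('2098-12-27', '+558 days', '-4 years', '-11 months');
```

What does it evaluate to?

2095-08-08

Applying '+558 days' to 2098-12-27: counting 558 days forward gives 2100-07-08.
Adding -4 years to 2100-07-08 gives 2096-07-08.
Adding -11 months to 2096-07-08 gives 2095-08-08.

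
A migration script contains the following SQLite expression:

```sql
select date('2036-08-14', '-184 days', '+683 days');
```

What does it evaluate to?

Applying '-184 days' to 2036-08-14: counting 184 days back gives 2036-02-12.
Applying '+683 days' to 2036-02-12: counting 683 days forward gives 2037-12-26.

2037-12-26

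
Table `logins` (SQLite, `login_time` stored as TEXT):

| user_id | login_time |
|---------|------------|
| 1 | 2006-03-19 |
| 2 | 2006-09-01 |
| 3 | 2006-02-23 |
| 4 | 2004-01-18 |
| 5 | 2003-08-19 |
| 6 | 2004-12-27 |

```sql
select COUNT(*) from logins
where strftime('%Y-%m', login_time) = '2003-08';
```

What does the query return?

Rows with year-month 2003-08: 2003-08-19 → 1.

1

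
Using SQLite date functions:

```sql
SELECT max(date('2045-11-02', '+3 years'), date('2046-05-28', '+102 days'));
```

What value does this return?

2048-11-02

date('2045-11-02', '+3 years') → 2048-11-02.
date('2046-05-28', '+102 days') → 2046-09-07.
Later of the two is 2048-11-02.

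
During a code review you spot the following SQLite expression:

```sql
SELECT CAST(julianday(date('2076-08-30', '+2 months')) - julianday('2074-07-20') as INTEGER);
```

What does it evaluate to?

Adding +2 months to 2076-08-30 gives 2076-10-30.
11 days remain in July 2074 after the 20th (31 − 20).
Full months from August 2074 through September 2076 contribute their day counts.
Then 30 days into October 2076.
Total: 11 + 31 + 30 + 31 + 30 + 31 + 31 + 28 + 31 + 30 + 31 + 30 + 31 + 31 + 30 + 31 + 30 + 31 + 31 + 29 + 31 + 30 + 31 + 30 + 31 + 31 + 30 + 30 = 833.

833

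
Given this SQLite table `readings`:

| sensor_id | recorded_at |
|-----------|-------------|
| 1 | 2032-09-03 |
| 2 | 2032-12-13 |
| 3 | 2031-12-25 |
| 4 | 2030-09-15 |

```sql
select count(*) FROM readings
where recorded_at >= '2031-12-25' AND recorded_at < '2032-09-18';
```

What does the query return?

2

Rows in [2031-12-25, 2032-09-18): 2032-09-03, 2031-12-25 → 2 rows.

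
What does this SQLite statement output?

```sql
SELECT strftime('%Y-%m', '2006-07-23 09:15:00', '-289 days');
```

First apply '-289 days': 2006-07-23 09:15:00 → 2005-10-07 09:15:00.
`%Y-%m` extracts the year-month: 2005-10.

2005-10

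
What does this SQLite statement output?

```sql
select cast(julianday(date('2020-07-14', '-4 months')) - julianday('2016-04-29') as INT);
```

1415

Adding -4 months to 2020-07-14 gives 2020-03-14.
1 day remains in April 2016 after the 29th (30 − 29).
Full months from May 2016 through February 2020 contribute their day counts.
Then 14 days into March 2020.
Total: 1 + 31 + 30 + 31 + 31 + 30 + 31 + 30 + 31 + 31 + 28 + 31 + 30 + 31 + 30 + 31 + 31 + 30 + 31 + 30 + 31 + 31 + 28 + 31 + 30 + 31 + 30 + 31 + 31 + 30 + 31 + 30 + 31 + 31 + 28 + 31 + 30 + 31 + 30 + 31 + 31 + 30 + 31 + 30 + 31 + 31 + 29 + 14 = 1415.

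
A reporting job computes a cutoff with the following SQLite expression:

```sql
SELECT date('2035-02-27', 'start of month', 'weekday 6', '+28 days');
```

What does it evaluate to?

`start of month` rewinds 2035-02-27 to 2035-02-01.
`weekday 6` advances to the next Saturday; 2035-02-01 is a Thursday, so it moves forward to 2035-02-03.
February 2035 has 28 days; 25 remain after the 3rd, so 26 days reach 2035-03-01.
Advancing 2 more days within March lands on 2035-03-03.

2035-03-03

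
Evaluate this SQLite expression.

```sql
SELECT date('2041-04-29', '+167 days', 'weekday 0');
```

2041-10-13

Applying '+167 days' to 2041-04-29: counting 167 days forward gives 2041-10-13.
`weekday 0` advances to the next Sunday; 2041-10-13 is already a Sunday, so it stays at 2041-10-13.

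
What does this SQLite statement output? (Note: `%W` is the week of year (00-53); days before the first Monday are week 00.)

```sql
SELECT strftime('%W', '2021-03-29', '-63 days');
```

First apply '-63 days': 2021-03-29 → 2021-01-25.
2021-01-25 is a Monday. SQLite's %W counts Mondays since the year started; the result is 04.

04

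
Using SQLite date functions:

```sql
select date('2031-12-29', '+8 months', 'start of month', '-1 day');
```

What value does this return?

2032-07-31

Adding +8 months to 2031-12-29 gives 2032-08-29.
`start of month` rewinds 2032-08-29 to 2032-08-01.
Going back 1 day from 2032-08-01 reaches 2032-07-31 (last day of July, 31 days).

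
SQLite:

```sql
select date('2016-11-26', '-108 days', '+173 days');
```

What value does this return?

Applying '-108 days' to 2016-11-26: counting 108 days back gives 2016-08-10.
Applying '+173 days' to 2016-08-10: counting 173 days forward gives 2017-01-30.

2017-01-30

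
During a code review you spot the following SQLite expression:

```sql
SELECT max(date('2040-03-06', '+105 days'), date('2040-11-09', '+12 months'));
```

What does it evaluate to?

date('2040-03-06', '+105 days') → 2040-06-19.
date('2040-11-09', '+12 months') → 2041-11-09.
Later of the two is 2041-11-09.

2041-11-09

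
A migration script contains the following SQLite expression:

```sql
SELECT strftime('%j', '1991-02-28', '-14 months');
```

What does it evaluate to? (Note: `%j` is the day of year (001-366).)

First apply '-14 months': 1991-02-28 → 1989-12-28.
Day-of-year for 1989-12-28: days since 1989-01-01 inclusive = 362, zero-padded to 362.

362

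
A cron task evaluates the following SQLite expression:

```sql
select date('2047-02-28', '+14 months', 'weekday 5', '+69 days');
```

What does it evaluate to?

Adding +14 months to 2047-02-28 gives 2048-04-28.
`weekday 5` advances to the next Friday; 2048-04-28 is a Tuesday, so it moves forward to 2048-05-01.
Applying '+69 days' to 2048-05-01: counting 69 days forward gives 2048-07-09.

2048-07-09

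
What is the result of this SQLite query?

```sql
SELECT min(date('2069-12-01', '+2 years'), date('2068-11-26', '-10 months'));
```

date('2069-12-01', '+2 years') → 2071-12-01.
date('2068-11-26', '-10 months') → 2068-01-26.
Earlier of the two is 2068-01-26.

2068-01-26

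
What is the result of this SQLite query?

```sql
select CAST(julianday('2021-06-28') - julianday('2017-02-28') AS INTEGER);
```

1581

0 days remain in February 2017 after the 28th (28 − 28).
Full months from March 2017 through May 2021 contribute their day counts.
Then 28 days into June 2021.
Total: 0 + 31 + 30 + 31 + 30 + 31 + 31 + 30 + 31 + 30 + 31 + 31 + 28 + 31 + 30 + 31 + 30 + 31 + 31 + 30 + 31 + 30 + 31 + 31 + 28 + 31 + 30 + 31 + 30 + 31 + 31 + 30 + 31 + 30 + 31 + 31 + 29 + 31 + 30 + 31 + 30 + 31 + 31 + 30 + 31 + 30 + 31 + 31 + 28 + 31 + 30 + 31 + 28 = 1581.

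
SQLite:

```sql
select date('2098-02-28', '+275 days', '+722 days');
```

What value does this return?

2100-11-22

Applying '+275 days' to 2098-02-28: counting 275 days forward gives 2098-11-30.
Applying '+722 days' to 2098-11-30: counting 722 days forward gives 2100-11-22.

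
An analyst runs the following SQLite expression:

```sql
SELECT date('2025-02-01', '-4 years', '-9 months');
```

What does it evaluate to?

2020-05-01

Adding -4 years to 2025-02-01 gives 2021-02-01.
Adding -9 months to 2021-02-01 gives 2020-05-01.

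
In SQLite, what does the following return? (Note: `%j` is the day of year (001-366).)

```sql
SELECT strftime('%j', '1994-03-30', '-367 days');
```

087

First apply '-367 days': 1994-03-30 → 1993-03-28.
Day-of-year for 1993-03-28: days since 1993-01-01 inclusive = 87, zero-padded to 087.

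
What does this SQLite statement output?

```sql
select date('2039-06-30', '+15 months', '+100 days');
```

Adding +15 months to 2039-06-30 gives 2040-09-30.
Applying '+100 days' to 2040-09-30: counting 100 days forward gives 2041-01-08.

2041-01-08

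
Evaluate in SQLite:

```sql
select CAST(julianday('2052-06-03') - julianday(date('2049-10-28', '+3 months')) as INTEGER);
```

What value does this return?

857

Adding +3 months to 2049-10-28 gives 2050-01-28.
3 days remain in January 2050 after the 28th (31 − 28).
Full months from February 2050 through May 2052 contribute their day counts.
Then 3 days into June 2052.
Total: 3 + 28 + 31 + 30 + 31 + 30 + 31 + 31 + 30 + 31 + 30 + 31 + 31 + 28 + 31 + 30 + 31 + 30 + 31 + 31 + 30 + 31 + 30 + 31 + 31 + 29 + 31 + 30 + 31 + 3 = 857.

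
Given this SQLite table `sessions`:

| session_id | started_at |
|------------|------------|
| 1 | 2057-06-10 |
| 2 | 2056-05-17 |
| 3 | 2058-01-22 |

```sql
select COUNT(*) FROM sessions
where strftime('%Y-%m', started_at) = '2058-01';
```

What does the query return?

Rows with year-month 2058-01: 2058-01-22 → 1.

1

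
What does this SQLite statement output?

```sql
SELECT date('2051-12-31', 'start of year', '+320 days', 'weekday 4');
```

`start of year` rewinds 2051-12-31 to 2051-01-01.
Applying '+320 days' to 2051-01-01: counting 320 days forward gives 2051-11-17.
`weekday 4` advances to the next Thursday; 2051-11-17 is a Friday, so it moves forward to 2051-11-23.

2051-11-23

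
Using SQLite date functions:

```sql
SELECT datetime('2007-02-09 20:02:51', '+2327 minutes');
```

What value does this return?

2327 minutes = 38h 47m; +2327 minutes from 2007-02-09 20:02:51 is 2007-02-11 10:49:51 (crosses midnight).

2007-02-11 10:49:51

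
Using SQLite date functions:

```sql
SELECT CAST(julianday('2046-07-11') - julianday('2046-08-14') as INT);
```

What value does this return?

-34

20 days remain in July 2046 after the 11th (31 − 11).
Then 14 days into August 2046.
Total: 20 + 14 = 34.
The subtraction is earlier − later, so the result is −34 → -34.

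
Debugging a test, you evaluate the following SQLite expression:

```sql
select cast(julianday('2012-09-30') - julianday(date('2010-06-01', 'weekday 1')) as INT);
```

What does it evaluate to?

846

`weekday 1` advances to the next Monday; 2010-06-01 is a Tuesday, so it moves forward to 2010-06-07.
23 days remain in June 2010 after the 7th (30 − 7).
Full months from July 2010 through August 2012 contribute their day counts.
Then 30 days into September 2012.
Total: 23 + 31 + 31 + 30 + 31 + 30 + 31 + 31 + 28 + 31 + 30 + 31 + 30 + 31 + 31 + 30 + 31 + 30 + 31 + 31 + 29 + 31 + 30 + 31 + 30 + 31 + 31 + 30 = 846.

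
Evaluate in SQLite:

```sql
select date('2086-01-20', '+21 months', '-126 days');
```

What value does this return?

2087-06-16

Adding +21 months to 2086-01-20 gives 2087-10-20.
Applying '-126 days' to 2087-10-20: counting 126 days back gives 2087-06-16.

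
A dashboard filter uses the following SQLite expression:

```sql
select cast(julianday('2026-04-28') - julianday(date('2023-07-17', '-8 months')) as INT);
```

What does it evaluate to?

Adding -8 months to 2023-07-17 gives 2022-11-17.
13 days remain in November 2022 after the 17th (30 − 17).
Full months from December 2022 through March 2026 contribute their day counts.
Then 28 days into April 2026.
Total: 13 + 31 + 31 + 28 + 31 + 30 + 31 + 30 + 31 + 31 + 30 + 31 + 30 + 31 + 31 + 29 + 31 + 30 + 31 + 30 + 31 + 31 + 30 + 31 + 30 + 31 + 31 + 28 + 31 + 30 + 31 + 30 + 31 + 31 + 30 + 31 + 30 + 31 + 31 + 28 + 31 + 28 = 1258.

1258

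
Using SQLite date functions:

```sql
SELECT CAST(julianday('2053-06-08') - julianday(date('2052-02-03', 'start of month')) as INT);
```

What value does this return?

493

`start of month` rewinds 2052-02-03 to 2052-02-01.
28 days remain in February 2052 after the 1st (29 − 1).
Full months from March 2052 through May 2053 contribute their day counts.
Then 8 days into June 2053.
Total: 28 + 31 + 30 + 31 + 30 + 31 + 31 + 30 + 31 + 30 + 31 + 31 + 28 + 31 + 30 + 31 + 8 = 493.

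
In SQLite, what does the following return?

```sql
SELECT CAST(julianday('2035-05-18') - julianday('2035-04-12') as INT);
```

18 days remain in April 2035 after the 12th (30 − 12).
Then 18 days into May 2035.
Total: 18 + 18 = 36.

36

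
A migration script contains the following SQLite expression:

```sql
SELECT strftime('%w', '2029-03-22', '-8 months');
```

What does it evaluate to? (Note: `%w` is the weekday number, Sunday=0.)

6

First apply '-8 months': 2029-03-22 → 2028-07-22.
2028-07-22 is a Saturday; with Sunday=0 that is 6.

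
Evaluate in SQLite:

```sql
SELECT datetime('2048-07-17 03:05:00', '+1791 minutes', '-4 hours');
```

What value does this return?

1791 minutes = 29h 51m; +1791 minutes from 2048-07-17 03:05:00 is 2048-07-18 08:56:00 (crosses midnight).
-4 hours from 2048-07-18 08:56:00 is 2048-07-18 04:56:00.

2048-07-18 04:56:00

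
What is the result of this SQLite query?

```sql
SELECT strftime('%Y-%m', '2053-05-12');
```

2053-05

`%Y-%m` extracts the year-month: 2053-05.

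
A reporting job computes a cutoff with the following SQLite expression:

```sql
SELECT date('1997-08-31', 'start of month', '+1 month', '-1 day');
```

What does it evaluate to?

1997-08-31

`start of month` rewinds 1997-08-31 to 1997-08-01.
Adding +1 month to 1997-08-01 gives 1997-09-01.
Going back 1 day from 1997-09-01 reaches 1997-08-31 (last day of August, 31 days).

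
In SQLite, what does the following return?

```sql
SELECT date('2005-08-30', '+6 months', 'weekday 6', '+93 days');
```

2006-06-05

Adding +6 months to 2005-08-30 targets 2006-02-30. February 2006 has only 28 days, so SQLite normalizes the 2-day overflow forward to 2006-03-02.
`weekday 6` advances to the next Saturday; 2006-03-02 is a Thursday, so it moves forward to 2006-03-04.
Applying '+93 days' to 2006-03-04: counting 93 days forward gives 2006-06-05.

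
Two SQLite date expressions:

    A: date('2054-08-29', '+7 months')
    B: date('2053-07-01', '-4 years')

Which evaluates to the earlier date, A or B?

A = 2055-03-29.
B = 2049-07-01.
B is earlier.

B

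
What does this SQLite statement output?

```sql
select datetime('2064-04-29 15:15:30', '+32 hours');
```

2064-04-30 23:15:30

+32 hours from 2064-04-29 15:15:30 is 2064-04-30 23:15:30 (crosses midnight).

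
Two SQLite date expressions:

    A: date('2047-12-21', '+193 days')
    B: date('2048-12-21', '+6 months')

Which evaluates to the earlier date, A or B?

A = 2048-07-01.
B = 2049-06-21.
A is earlier.

A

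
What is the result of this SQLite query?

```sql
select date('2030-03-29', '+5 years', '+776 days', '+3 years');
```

Adding +5 years to 2030-03-29 gives 2035-03-29.
Applying '+776 days' to 2035-03-29: counting 776 days forward gives 2037-05-13.
Adding +3 years to 2037-05-13 gives 2040-05-13.

2040-05-13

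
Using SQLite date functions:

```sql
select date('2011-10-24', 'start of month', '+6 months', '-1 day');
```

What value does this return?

`start of month` rewinds 2011-10-24 to 2011-10-01.
Adding +6 months to 2011-10-01 gives 2012-04-01.
Going back 1 day from 2012-04-01 reaches 2012-03-31 (last day of March, 31 days).

2012-03-31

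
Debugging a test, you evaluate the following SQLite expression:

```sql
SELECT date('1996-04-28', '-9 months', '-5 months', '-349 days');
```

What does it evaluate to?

Adding -9 months to 1996-04-28 gives 1995-07-28.
Adding -5 months to 1995-07-28 gives 1995-02-28.
Applying '-349 days' to 1995-02-28: counting 349 days back gives 1994-03-16.

1994-03-16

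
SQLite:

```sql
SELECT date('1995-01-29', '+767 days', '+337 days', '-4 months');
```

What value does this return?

1997-10-06

Applying '+767 days' to 1995-01-29: counting 767 days forward gives 1997-03-06.
Applying '+337 days' to 1997-03-06: counting 337 days forward gives 1998-02-06.
Adding -4 months to 1998-02-06 gives 1997-10-06.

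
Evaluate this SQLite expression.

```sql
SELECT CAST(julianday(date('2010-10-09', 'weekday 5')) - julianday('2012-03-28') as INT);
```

`weekday 5` advances to the next Friday; 2010-10-09 is a Saturday, so it moves forward to 2010-10-15.
16 days remain in October 2010 after the 15th (31 − 15).
Full months from November 2010 through February 2012 contribute their day counts.
Then 28 days into March 2012.
Total: 16 + 30 + 31 + 31 + 28 + 31 + 30 + 31 + 30 + 31 + 31 + 30 + 31 + 30 + 31 + 31 + 29 + 28 = 530.
The subtraction is earlier − later, so the result is −530 → -530.

-530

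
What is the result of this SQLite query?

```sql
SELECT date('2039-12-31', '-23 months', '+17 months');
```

2039-07-01

Adding -23 months to 2039-12-31 gives 2038-01-31.
Adding +17 months to 2038-01-31 targets 2039-06-31. June 2039 has only 30 days, so SQLite normalizes the 1-day overflow forward to 2039-07-01.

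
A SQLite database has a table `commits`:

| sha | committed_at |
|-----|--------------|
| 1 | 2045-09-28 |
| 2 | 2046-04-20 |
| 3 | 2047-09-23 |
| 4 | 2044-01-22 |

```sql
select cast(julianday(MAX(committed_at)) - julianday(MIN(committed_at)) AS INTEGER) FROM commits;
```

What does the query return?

MIN = 2044-01-22, MAX = 2047-09-23.
9 days remain in January 2044 after the 22nd (31 − 22).
Full months from February 2044 through August 2047 contribute their day counts.
Then 23 days into September 2047.
Total: 9 + 29 + 31 + 30 + 31 + 30 + 31 + 31 + 30 + 31 + 30 + 31 + 31 + 28 + 31 + 30 + 31 + 30 + 31 + 31 + 30 + 31 + 30 + 31 + 31 + 28 + 31 + 30 + 31 + 30 + 31 + 31 + 30 + 31 + 30 + 31 + 31 + 28 + 31 + 30 + 31 + 30 + 31 + 31 + 23 = 1340.

1340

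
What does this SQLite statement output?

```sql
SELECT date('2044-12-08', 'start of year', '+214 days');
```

2044-08-02

`start of year` rewinds 2044-12-08 to 2044-01-01.
Applying '+214 days' to 2044-01-01: counting 214 days forward gives 2044-08-02.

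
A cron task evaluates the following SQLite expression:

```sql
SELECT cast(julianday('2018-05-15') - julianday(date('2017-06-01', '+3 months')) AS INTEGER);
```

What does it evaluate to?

256

Adding +3 months to 2017-06-01 gives 2017-09-01.
29 days remain in September 2017 after the 1st (30 − 1).
Full months from October 2017 through April 2018 contribute their day counts.
Then 15 days into May 2018.
Total: 29 + 31 + 30 + 31 + 31 + 28 + 31 + 30 + 15 = 256.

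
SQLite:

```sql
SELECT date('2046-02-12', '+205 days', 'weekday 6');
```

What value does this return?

2046-09-08

Applying '+205 days' to 2046-02-12: counting 205 days forward gives 2046-09-05.
`weekday 6` advances to the next Saturday; 2046-09-05 is a Wednesday, so it moves forward to 2046-09-08.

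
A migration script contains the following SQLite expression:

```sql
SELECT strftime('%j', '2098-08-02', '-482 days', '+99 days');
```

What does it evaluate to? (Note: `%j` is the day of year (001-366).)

First apply '-482 days', '+99 days': 2098-08-02 → 2097-07-15.
Day-of-year for 2097-07-15: days since 2097-01-01 inclusive = 196, zero-padded to 196.

196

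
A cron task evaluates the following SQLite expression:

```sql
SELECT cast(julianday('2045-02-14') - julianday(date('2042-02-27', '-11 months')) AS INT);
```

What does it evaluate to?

1420

Adding -11 months to 2042-02-27 gives 2041-03-27.
4 days remain in March 2041 after the 27th (31 − 27).
Full months from April 2041 through January 2045 contribute their day counts.
Then 14 days into February 2045.
Total: 4 + 30 + 31 + 30 + 31 + 31 + 30 + 31 + 30 + 31 + 31 + 28 + 31 + 30 + 31 + 30 + 31 + 31 + 30 + 31 + 30 + 31 + 31 + 28 + 31 + 30 + 31 + 30 + 31 + 31 + 30 + 31 + 30 + 31 + 31 + 29 + 31 + 30 + 31 + 30 + 31 + 31 + 30 + 31 + 30 + 31 + 31 + 14 = 1420.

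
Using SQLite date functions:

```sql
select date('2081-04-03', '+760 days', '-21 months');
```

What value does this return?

Applying '+760 days' to 2081-04-03: counting 760 days forward gives 2083-05-03.
Adding -21 months to 2083-05-03 gives 2081-08-03.

2081-08-03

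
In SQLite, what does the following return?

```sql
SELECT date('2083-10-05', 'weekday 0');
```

`weekday 0` advances to the next Sunday; 2083-10-05 is a Tuesday, so it moves forward to 2083-10-10.

2083-10-10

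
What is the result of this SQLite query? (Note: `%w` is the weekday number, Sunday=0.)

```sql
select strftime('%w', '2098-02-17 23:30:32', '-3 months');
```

First apply '-3 months': 2098-02-17 23:30:32 → 2097-11-17 23:30:32.
2097-11-17 is a Sunday; with Sunday=0 that is 0.

0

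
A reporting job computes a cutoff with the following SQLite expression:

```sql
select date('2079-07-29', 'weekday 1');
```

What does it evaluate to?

2079-07-31

`weekday 1` advances to the next Monday; 2079-07-29 is a Saturday, so it moves forward to 2079-07-31.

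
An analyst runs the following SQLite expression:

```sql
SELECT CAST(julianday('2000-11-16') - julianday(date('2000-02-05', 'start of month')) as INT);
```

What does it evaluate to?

289

`start of month` rewinds 2000-02-05 to 2000-02-01.
28 days remain in February 2000 after the 1st (29 − 1).
Full months from March 2000 through October 2000 contribute their day counts.
Then 16 days into November 2000.
Total: 28 + 31 + 30 + 31 + 30 + 31 + 31 + 30 + 31 + 16 = 289.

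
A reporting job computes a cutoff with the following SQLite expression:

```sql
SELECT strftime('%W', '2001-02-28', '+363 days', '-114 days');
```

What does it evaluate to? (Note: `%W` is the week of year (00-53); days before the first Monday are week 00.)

44

First apply '+363 days', '-114 days': 2001-02-28 → 2001-11-04.
2001-11-04 is a Sunday. SQLite's %W counts Mondays since the year started; the result is 44.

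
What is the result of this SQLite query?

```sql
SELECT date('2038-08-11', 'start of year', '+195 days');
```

2038-07-15

`start of year` rewinds 2038-08-11 to 2038-01-01.
Applying '+195 days' to 2038-01-01: counting 195 days forward gives 2038-07-15.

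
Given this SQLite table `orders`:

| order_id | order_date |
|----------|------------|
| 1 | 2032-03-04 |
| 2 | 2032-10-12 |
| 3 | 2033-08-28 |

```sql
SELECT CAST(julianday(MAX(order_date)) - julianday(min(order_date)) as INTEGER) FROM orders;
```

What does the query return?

MIN = 2032-03-04, MAX = 2033-08-28.
27 days remain in March 2032 after the 4th (31 − 4).
Full months from April 2032 through July 2033 contribute their day counts.
Then 28 days into August 2033.
Total: 27 + 30 + 31 + 30 + 31 + 31 + 30 + 31 + 30 + 31 + 31 + 28 + 31 + 30 + 31 + 30 + 31 + 28 = 542.

542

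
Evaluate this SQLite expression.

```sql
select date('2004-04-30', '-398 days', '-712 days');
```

2001-04-16

Applying '-398 days' to 2004-04-30: counting 398 days back gives 2003-03-29.
Applying '-712 days' to 2003-03-29: counting 712 days back gives 2001-04-16.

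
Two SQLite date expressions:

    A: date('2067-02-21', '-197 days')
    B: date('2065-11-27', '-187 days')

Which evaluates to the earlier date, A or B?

A = 2066-08-08.
B = 2065-05-24.
B is earlier.

B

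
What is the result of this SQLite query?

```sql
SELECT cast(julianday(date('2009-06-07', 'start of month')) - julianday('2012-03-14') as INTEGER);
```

-1017

`start of month` rewinds 2009-06-07 to 2009-06-01.
29 days remain in June 2009 after the 1st (30 − 1).
Full months from July 2009 through February 2012 contribute their day counts.
Then 14 days into March 2012.
Total: 29 + 31 + 31 + 30 + 31 + 30 + 31 + 31 + 28 + 31 + 30 + 31 + 30 + 31 + 31 + 30 + 31 + 30 + 31 + 31 + 28 + 31 + 30 + 31 + 30 + 31 + 31 + 30 + 31 + 30 + 31 + 31 + 29 + 14 = 1017.
The subtraction is earlier − later, so the result is −1017 → -1017.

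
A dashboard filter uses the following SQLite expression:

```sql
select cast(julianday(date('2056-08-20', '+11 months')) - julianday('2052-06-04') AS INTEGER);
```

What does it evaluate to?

Adding +11 months to 2056-08-20 gives 2057-07-20.
26 days remain in June 2052 after the 4th (30 − 4).
Full months from July 2052 through June 2057 contribute their day counts.
Then 20 days into July 2057.
Total: 26 + 31 + 31 + 30 + 31 + 30 + 31 + 31 + 28 + 31 + 30 + 31 + 30 + 31 + 31 + 30 + 31 + 30 + 31 + 31 + 28 + 31 + 30 + 31 + 30 + 31 + 31 + 30 + 31 + 30 + 31 + 31 + 28 + 31 + 30 + 31 + 30 + 31 + 31 + 30 + 31 + 30 + 31 + 31 + 29 + 31 + 30 + 31 + 30 + 31 + 31 + 30 + 31 + 30 + 31 + 31 + 28 + 31 + 30 + 31 + 30 + 20 = 1872.

1872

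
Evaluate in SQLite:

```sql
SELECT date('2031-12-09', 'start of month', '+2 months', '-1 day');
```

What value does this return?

2032-01-31

`start of month` rewinds 2031-12-09 to 2031-12-01.
Adding +2 months to 2031-12-01 gives 2032-02-01.
Going back 1 day from 2032-02-01 reaches 2032-01-31 (last day of January, 31 days).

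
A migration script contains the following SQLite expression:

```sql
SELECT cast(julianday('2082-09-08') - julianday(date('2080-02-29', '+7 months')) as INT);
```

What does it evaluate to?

709

Adding +7 months to 2080-02-29 gives 2080-09-29.
1 day remains in September 2080 after the 29th (30 − 29).
Full months from October 2080 through August 2082 contribute their day counts.
Then 8 days into September 2082.
Total: 1 + 31 + 30 + 31 + 31 + 28 + 31 + 30 + 31 + 30 + 31 + 31 + 30 + 31 + 30 + 31 + 31 + 28 + 31 + 30 + 31 + 30 + 31 + 31 + 8 = 709.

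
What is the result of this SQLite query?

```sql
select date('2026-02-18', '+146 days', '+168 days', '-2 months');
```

Applying '+146 days' to 2026-02-18: counting 146 days forward gives 2026-07-14.
Applying '+168 days' to 2026-07-14: counting 168 days forward gives 2026-12-29.
Adding -2 months to 2026-12-29 gives 2026-10-29.

2026-10-29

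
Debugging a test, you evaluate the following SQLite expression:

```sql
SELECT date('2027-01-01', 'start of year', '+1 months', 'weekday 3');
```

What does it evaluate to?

2027-02-03

`start of year` rewinds 2027-01-01 to 2027-01-01.
Adding +1 month to 2027-01-01 gives 2027-02-01.
`weekday 3` advances to the next Wednesday; 2027-02-01 is a Monday, so it moves forward to 2027-02-03.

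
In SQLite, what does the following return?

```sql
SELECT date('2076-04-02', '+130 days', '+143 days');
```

Applying '+130 days' to 2076-04-02: counting 130 days forward gives 2076-08-10.
Applying '+143 days' to 2076-08-10: counting 143 days forward gives 2076-12-31.

2076-12-31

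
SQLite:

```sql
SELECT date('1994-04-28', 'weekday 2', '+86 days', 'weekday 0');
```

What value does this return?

1994-07-31

`weekday 2` advances to the next Tuesday; 1994-04-28 is a Thursday, so it moves forward to 1994-05-03.
Applying '+86 days' to 1994-05-03: counting 86 days forward gives 1994-07-28.
`weekday 0` advances to the next Sunday; 1994-07-28 is a Thursday, so it moves forward to 1994-07-31.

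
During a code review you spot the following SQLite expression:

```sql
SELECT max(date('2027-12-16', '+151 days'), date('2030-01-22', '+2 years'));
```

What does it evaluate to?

date('2027-12-16', '+151 days') → 2028-05-15.
date('2030-01-22', '+2 years') → 2032-01-22.
Later of the two is 2032-01-22.

2032-01-22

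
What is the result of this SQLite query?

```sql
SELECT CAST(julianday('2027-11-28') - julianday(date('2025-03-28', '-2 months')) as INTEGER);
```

Adding -2 months to 2025-03-28 gives 2025-01-28.
3 days remain in January 2025 after the 28th (31 − 28).
Full months from February 2025 through October 2027 contribute their day counts.
Then 28 days into November 2027.
Total: 3 + 28 + 31 + 30 + 31 + 30 + 31 + 31 + 30 + 31 + 30 + 31 + 31 + 28 + 31 + 30 + 31 + 30 + 31 + 31 + 30 + 31 + 30 + 31 + 31 + 28 + 31 + 30 + 31 + 30 + 31 + 31 + 30 + 31 + 28 = 1034.

1034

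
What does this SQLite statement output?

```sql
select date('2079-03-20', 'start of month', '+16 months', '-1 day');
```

`start of month` rewinds 2079-03-20 to 2079-03-01.
Adding +16 months to 2079-03-01 gives 2080-07-01.
Going back 1 day from 2080-07-01 reaches 2080-06-30 (last day of June, 30 days).

2080-06-30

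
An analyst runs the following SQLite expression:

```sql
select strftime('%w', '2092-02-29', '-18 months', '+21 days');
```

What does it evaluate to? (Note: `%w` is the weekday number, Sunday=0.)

2

First apply '-18 months', '+21 days': 2092-02-29 → 2090-09-19.
2090-09-19 is a Tuesday; with Sunday=0 that is 2.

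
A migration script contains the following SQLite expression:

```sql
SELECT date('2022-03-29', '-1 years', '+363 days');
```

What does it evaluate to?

Adding -1 year to 2022-03-29 gives 2021-03-29.
Applying '+363 days' to 2021-03-29: counting 363 days forward gives 2022-03-27.

2022-03-27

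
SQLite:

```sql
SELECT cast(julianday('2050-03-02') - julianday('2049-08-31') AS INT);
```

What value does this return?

0 days remain in August 2049 after the 31st (31 − 31).
Full months from September 2049 through February 2050 contribute their day counts.
Then 2 days into March 2050.
Total: 0 + 30 + 31 + 30 + 31 + 31 + 28 + 2 = 183.

183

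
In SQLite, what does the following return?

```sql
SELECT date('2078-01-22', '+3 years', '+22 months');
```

2082-11-22

Adding +3 years to 2078-01-22 gives 2081-01-22.
Adding +22 months to 2081-01-22 gives 2082-11-22.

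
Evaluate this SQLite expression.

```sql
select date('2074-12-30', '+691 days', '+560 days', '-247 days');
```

2077-09-29

Applying '+691 days' to 2074-12-30: counting 691 days forward gives 2076-11-20.
Applying '+560 days' to 2076-11-20: counting 560 days forward gives 2078-06-03.
Applying '-247 days' to 2078-06-03: counting 247 days back gives 2077-09-29.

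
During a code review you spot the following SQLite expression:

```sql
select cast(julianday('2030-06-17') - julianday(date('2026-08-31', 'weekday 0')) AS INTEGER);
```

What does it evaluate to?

1380

`weekday 0` advances to the next Sunday; 2026-08-31 is a Monday, so it moves forward to 2026-09-06.
24 days remain in September 2026 after the 6th (30 − 6).
Full months from October 2026 through May 2030 contribute their day counts.
Then 17 days into June 2030.
Total: 24 + 31 + 30 + 31 + 31 + 28 + 31 + 30 + 31 + 30 + 31 + 31 + 30 + 31 + 30 + 31 + 31 + 29 + 31 + 30 + 31 + 30 + 31 + 31 + 30 + 31 + 30 + 31 + 31 + 28 + 31 + 30 + 31 + 30 + 31 + 31 + 30 + 31 + 30 + 31 + 31 + 28 + 31 + 30 + 31 + 17 = 1380.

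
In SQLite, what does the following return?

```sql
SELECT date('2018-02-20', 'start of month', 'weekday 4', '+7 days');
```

2018-02-08

`start of month` rewinds 2018-02-20 to 2018-02-01.
`weekday 4` advances to the next Thursday; 2018-02-01 is already a Thursday, so it stays at 2018-02-01.
Advancing 7 more days within February lands on 2018-02-08.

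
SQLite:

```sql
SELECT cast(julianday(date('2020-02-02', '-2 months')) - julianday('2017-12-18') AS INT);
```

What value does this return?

714

Adding -2 months to 2020-02-02 gives 2019-12-02.
13 days remain in December 2017 after the 18th (31 − 18).
Full months from January 2018 through November 2019 contribute their day counts.
Then 2 days into December 2019.
Total: 13 + 31 + 28 + 31 + 30 + 31 + 30 + 31 + 31 + 30 + 31 + 30 + 31 + 31 + 28 + 31 + 30 + 31 + 30 + 31 + 31 + 30 + 31 + 30 + 2 = 714.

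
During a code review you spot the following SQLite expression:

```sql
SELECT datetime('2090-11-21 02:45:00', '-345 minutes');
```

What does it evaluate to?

345 minutes = 5h 45m; -345 minutes from 2090-11-21 02:45:00 is 2090-11-20 21:00:00 (crosses midnight).

2090-11-20 21:00:00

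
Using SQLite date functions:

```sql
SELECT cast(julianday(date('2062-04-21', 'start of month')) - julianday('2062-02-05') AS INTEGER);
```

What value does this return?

`start of month` rewinds 2062-04-21 to 2062-04-01.
23 days remain in February 2062 after the 5th (28 − 5).
March 2062: 31 days.
Then 1 day into April 2062.
Total: 23 + 31 + 1 = 55.

55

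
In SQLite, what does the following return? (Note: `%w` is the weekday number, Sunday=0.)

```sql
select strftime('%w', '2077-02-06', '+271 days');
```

4

First apply '+271 days': 2077-02-06 → 2077-11-04.
2077-11-04 is a Thursday; with Sunday=0 that is 4.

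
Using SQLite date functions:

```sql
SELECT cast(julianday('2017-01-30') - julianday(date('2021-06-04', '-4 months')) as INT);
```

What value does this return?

-1466

Adding -4 months to 2021-06-04 gives 2021-02-04.
1 day remains in January 2017 after the 30th (31 − 30).
Full months from February 2017 through January 2021 contribute their day counts.
Then 4 days into February 2021.
Total: 1 + 28 + 31 + 30 + 31 + 30 + 31 + 31 + 30 + 31 + 30 + 31 + 31 + 28 + 31 + 30 + 31 + 30 + 31 + 31 + 30 + 31 + 30 + 31 + 31 + 28 + 31 + 30 + 31 + 30 + 31 + 31 + 30 + 31 + 30 + 31 + 31 + 29 + 31 + 30 + 31 + 30 + 31 + 31 + 30 + 31 + 30 + 31 + 31 + 4 = 1466.
The subtraction is earlier − later, so the result is −1466 → -1466.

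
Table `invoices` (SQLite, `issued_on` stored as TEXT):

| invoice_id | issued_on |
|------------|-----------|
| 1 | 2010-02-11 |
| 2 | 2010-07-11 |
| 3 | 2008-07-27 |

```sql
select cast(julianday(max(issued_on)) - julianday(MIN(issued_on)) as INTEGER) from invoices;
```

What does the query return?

714

MIN = 2008-07-27, MAX = 2010-07-11.
4 days remain in July 2008 after the 27th (31 − 27).
Full months from August 2008 through June 2010 contribute their day counts.
Then 11 days into July 2010.
Total: 4 + 31 + 30 + 31 + 30 + 31 + 31 + 28 + 31 + 30 + 31 + 30 + 31 + 31 + 30 + 31 + 30 + 31 + 31 + 28 + 31 + 30 + 31 + 30 + 11 = 714.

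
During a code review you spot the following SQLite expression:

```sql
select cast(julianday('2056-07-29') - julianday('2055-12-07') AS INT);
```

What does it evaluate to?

235

24 days remain in December 2055 after the 7th (31 − 7).
Full months from January 2056 through June 2056 contribute their day counts.
Then 29 days into July 2056.
Total: 24 + 31 + 29 + 31 + 30 + 31 + 30 + 29 = 235.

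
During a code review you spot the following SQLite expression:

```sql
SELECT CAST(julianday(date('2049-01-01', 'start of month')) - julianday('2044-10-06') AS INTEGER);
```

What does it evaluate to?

`start of month` rewinds 2049-01-01 to 2049-01-01.
25 days remain in October 2044 after the 6th (31 − 6).
Full months from November 2044 through December 2048 contribute their day counts.
Then 1 day into January 2049.
Total: 25 + 30 + 31 + 31 + 28 + 31 + 30 + 31 + 30 + 31 + 31 + 30 + 31 + 30 + 31 + 31 + 28 + 31 + 30 + 31 + 30 + 31 + 31 + 30 + 31 + 30 + 31 + 31 + 28 + 31 + 30 + 31 + 30 + 31 + 31 + 30 + 31 + 30 + 31 + 31 + 29 + 31 + 30 + 31 + 30 + 31 + 31 + 30 + 31 + 30 + 31 + 1 = 1548.

1548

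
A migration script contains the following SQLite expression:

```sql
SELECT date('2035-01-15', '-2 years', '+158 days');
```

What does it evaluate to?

Adding -2 years to 2035-01-15 gives 2033-01-15.
Applying '+158 days' to 2033-01-15: counting 158 days forward gives 2033-06-22.

2033-06-22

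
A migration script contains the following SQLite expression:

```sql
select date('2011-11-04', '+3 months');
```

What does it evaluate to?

2012-02-04

Adding +3 months to 2011-11-04 gives 2012-02-04.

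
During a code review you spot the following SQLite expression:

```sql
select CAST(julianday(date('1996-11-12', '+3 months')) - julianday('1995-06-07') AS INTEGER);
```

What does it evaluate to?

Adding +3 months to 1996-11-12 gives 1997-02-12.
23 days remain in June 1995 after the 7th (30 − 7).
Full months from July 1995 through January 1997 contribute their day counts.
Then 12 days into February 1997.
Total: 23 + 31 + 31 + 30 + 31 + 30 + 31 + 31 + 29 + 31 + 30 + 31 + 30 + 31 + 31 + 30 + 31 + 30 + 31 + 31 + 12 = 616.

616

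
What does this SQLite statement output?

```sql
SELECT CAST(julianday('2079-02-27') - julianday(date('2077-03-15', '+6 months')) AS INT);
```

530

Adding +6 months to 2077-03-15 gives 2077-09-15.
15 days remain in September 2077 after the 15th (30 − 15).
Full months from October 2077 through January 2079 contribute their day counts.
Then 27 days into February 2079.
Total: 15 + 31 + 30 + 31 + 31 + 28 + 31 + 30 + 31 + 30 + 31 + 31 + 30 + 31 + 30 + 31 + 31 + 27 = 530.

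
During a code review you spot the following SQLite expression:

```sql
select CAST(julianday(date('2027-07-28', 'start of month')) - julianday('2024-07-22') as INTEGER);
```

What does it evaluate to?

1074

`start of month` rewinds 2027-07-28 to 2027-07-01.
9 days remain in July 2024 after the 22nd (31 − 22).
Full months from August 2024 through June 2027 contribute their day counts.
Then 1 day into July 2027.
Total: 9 + 31 + 30 + 31 + 30 + 31 + 31 + 28 + 31 + 30 + 31 + 30 + 31 + 31 + 30 + 31 + 30 + 31 + 31 + 28 + 31 + 30 + 31 + 30 + 31 + 31 + 30 + 31 + 30 + 31 + 31 + 28 + 31 + 30 + 31 + 30 + 1 = 1074.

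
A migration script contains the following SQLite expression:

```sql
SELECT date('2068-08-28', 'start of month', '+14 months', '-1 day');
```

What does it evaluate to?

2069-09-30

`start of month` rewinds 2068-08-28 to 2068-08-01.
Adding +14 months to 2068-08-01 gives 2069-10-01.
Going back 1 day from 2069-10-01 reaches 2069-09-30 (last day of September, 30 days).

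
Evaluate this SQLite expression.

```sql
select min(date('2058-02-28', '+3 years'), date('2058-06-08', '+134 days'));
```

date('2058-02-28', '+3 years') → 2061-02-28.
date('2058-06-08', '+134 days') → 2058-10-20.
Earlier of the two is 2058-10-20.

2058-10-20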